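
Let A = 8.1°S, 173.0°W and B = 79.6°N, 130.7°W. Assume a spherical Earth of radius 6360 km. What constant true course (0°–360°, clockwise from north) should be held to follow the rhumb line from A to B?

Meridional parts: M(φ₁)=-0.1418, M(φ₂)=+2.3968 → ΔM = +2.5387;  Δλ = +0.7383 rad
tan C = Δλ / ΔM = +0.2908 → C = 16.22°

16.2°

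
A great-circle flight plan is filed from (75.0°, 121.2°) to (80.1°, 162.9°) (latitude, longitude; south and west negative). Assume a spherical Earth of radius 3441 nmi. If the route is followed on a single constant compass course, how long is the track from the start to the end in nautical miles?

614 nmi

Rhumb course C = atan2(Δλ, Δψ) with Δψ = ln[tan(π/4+φ₂/2)/tan(π/4+φ₁/2)] = +0.4188, Δλ = +0.7278 → C = 60.09°
d = R·|Δφ| / |cos C| = 3441·0.08901 / 0.49871 = 614 nmi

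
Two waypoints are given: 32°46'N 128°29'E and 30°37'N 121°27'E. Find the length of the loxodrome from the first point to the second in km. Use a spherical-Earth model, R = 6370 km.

Δψ = ln[tan(π/4+φ₂/2)/tan(π/4+φ₁/2)] = -0.0441;  Δφ = -0.0375 rad,  Δλ = -0.1228 rad
q = Δφ/Δψ = 0.8508
d = R·√(Δφ² + q²Δλ²) = 6370·0.11098 = 707 km

707 km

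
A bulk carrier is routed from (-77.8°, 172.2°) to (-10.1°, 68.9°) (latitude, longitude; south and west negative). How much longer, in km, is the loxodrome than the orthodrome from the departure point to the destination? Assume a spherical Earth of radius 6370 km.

788 km

Great circle: cos σ = sin φ₁ sin φ₂ + cos φ₁ cos φ₂ cos Δλ,  σ = 1.4469 rad → d_gc = 9216.98 km
Rhumb line: Δψ = +2.0590, q = Δφ/Δψ = 0.5739, d_rh = R√(Δφ²+q²Δλ²) = 10004.49 km
Excess = 10004.49 − 9216.98 = 787.51 ≈ 788 km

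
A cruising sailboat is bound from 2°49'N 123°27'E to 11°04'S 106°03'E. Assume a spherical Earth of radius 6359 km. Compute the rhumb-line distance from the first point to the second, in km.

2463 km

Rhumb course C = atan2(Δλ, Δψ) with Δψ = ln[tan(π/4+φ₂/2)/tan(π/4+φ₁/2)] = -0.2435, Δλ = -0.3037 → C = 231.27°
d = R·|Δφ| / |cos C| = 6359·0.24231 / 0.62562 = 2463 km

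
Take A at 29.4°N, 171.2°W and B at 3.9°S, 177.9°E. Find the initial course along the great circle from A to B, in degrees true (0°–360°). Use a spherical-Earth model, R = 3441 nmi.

N = sin Δλ·cos φ₂ = -0.1887;  D = cos φ₁ sin φ₂ − sin φ₁ cos φ₂ cos Δλ = -0.5402
initial course = atan2(N, D) = 199.25°

199.3°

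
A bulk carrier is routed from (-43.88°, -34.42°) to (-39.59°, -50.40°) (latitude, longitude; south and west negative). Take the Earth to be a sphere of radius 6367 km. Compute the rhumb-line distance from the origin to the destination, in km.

1408 km

Δψ = ln[tan(π/4+φ₂/2)/tan(π/4+φ₁/2)] = +0.1004;  Δφ = +0.0749 rad,  Δλ = -0.2789 rad
q = Δφ/Δψ = 0.7458
d = R·√(Δφ² + q²Δλ²) = 6367·0.22107 = 1408 km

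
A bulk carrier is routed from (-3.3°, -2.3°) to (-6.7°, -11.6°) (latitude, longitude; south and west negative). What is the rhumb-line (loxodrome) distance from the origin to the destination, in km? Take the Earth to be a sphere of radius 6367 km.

Rhumb course C = atan2(Δλ, Δψ) with Δψ = ln[tan(π/4+φ₂/2)/tan(π/4+φ₁/2)] = -0.0596, Δλ = -0.1623 → C = 249.84°
d = R·|Δφ| / |cos C| = 6367·0.05934 / 0.34457 = 1097 km

1097 km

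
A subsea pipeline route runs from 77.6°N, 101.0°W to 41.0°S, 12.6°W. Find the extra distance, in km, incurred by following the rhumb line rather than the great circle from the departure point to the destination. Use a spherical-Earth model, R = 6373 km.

423 km

Great circle: cos σ = sin φ₁ sin φ₂ + cos φ₁ cos φ₂ cos Δλ,  σ = 2.2604 rad → d_gc = 14405.5 km
Rhumb line: Δψ = -3.0056, q = Δφ/Δψ = 0.6887, d_rh = R√(Δφ²+q²Δλ²) = 14828.4 km
Excess = 14828.4 − 14405.5 = 422.9 ≈ 423 km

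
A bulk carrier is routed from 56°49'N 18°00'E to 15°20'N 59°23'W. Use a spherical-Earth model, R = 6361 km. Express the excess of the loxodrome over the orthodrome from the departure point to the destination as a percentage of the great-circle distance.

3.3%

Great circle: σ = 1.2275 rad → d_gc = Rσ = 7808.0 km
Rhumb: Δφ = -0.7240, Δλ = -1.3506, Δψ = -0.9399, q = Δφ/Δψ = 0.7703 → d_rh = R√(Δφ²+q²Δλ²) = 8062.4 km
Excess = (8062.4 − 7808.0) / 7808.0 = 254.4 / 7808.0 = 3.26% ≈ 3.3%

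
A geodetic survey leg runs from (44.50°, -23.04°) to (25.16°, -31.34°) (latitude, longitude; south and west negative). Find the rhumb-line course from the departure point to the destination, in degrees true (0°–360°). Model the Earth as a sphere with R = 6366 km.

199.2°

Δψ = ln[tan(π/4+φ₂/2)/tan(π/4+φ₁/2)] = -0.4151
Δλ = -0.1449 rad (taken the short way round)
course = atan2(Δλ, Δψ) = 199.24°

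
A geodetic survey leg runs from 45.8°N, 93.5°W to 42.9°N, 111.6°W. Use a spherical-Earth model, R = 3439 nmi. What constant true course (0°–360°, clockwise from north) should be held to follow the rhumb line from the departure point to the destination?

Meridional parts: M(φ₁)=+0.9013, M(φ₂)=+0.8305 → ΔM = -0.0708;  Δλ = -0.3159 rad
tan C = Δλ / ΔM = +4.4617 → C = 257.37°

257.4°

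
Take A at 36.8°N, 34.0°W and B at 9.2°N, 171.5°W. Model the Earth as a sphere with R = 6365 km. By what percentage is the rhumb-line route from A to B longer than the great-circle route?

Great circle: σ = 2.0794 rad → d_gc = Rσ = 13235.6 km
Rhumb: Δφ = -0.4817, Δλ = -2.3998, Δψ = -0.5304, q = Δφ/Δψ = 0.9083 → d_rh = R√(Δφ²+q²Δλ²) = 14208.6 km
Excess = (14208.6 − 13235.6) / 13235.6 = 973.0 / 13235.6 = 7.351% ≈ 7.4%

7.4%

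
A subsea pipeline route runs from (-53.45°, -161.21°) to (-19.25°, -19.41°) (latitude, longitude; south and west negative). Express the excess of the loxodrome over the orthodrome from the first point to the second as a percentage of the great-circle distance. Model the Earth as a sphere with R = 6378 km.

Great circle: σ = 1.7487 rad → d_gc = Rσ = 11153.3 km
Rhumb: Δφ = +0.5969, Δλ = +2.4749, Δψ = +0.7655, q = Δφ/Δψ = 0.7798 → d_rh = R√(Δφ²+q²Δλ²) = 12884.0 km
Excess = (12884.0 − 11153.3) / 11153.3 = 1730.7 / 11153.3 = 15.52% ≈ 15.5%

15.5%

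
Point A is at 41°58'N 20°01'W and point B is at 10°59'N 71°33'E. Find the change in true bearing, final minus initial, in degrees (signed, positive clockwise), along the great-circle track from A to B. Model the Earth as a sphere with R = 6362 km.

+50.9°

Initial bearing θ₁ = atan2(sin Δλ cos φ₂, cos φ₁ sin φ₂ − sin φ₁ cos φ₂ cos Δλ) = 80.76°
Final bearing θ₂ = (initial bearing from the destination back to the start) + 180° = 131.62°
Δθ = θ₂ − θ₁ = +50.9°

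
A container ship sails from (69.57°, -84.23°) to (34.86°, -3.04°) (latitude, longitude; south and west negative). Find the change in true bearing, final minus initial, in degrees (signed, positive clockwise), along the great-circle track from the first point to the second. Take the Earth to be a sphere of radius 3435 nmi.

Initial bearing θ₁ = atan2(sin Δλ cos φ₂, cos φ₁ sin φ₂ − sin φ₁ cos φ₂ cos Δλ) = 84.24°
Final bearing θ₂ = (initial bearing from the destination back to the start) + 180° = 154.96°
Δθ = θ₂ − θ₁ = +70.7°

+70.7°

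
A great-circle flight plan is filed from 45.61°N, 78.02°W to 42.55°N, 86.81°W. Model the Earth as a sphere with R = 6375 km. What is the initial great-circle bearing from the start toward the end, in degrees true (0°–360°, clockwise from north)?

247.3°

θ = atan2( sin Δλ·cos φ₂ ,  cos φ₁ sin φ₂ − sin φ₁ cos φ₂ cos Δλ )
  = atan2(-0.1126, -0.0472) = 247.25°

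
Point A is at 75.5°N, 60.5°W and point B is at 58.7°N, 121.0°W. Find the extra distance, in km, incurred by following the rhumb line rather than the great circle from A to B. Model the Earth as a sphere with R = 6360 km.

Great circle: cos σ = sin φ₁ sin φ₂ + cos φ₁ cos φ₂ cos Δλ,  σ = 0.4706 rad → d_gc = 2993.0 km
Rhumb line: Δψ = -0.7894, q = Δφ/Δψ = 0.3714, d_rh = R√(Δφ²+q²Δλ²) = 3114.4 km
Excess = 3114.4 − 2993.0 = 121.4 ≈ 121 km

121 km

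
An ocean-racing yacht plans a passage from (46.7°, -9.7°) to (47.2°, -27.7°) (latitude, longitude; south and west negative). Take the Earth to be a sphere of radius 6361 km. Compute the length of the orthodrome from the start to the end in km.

cos σ = sin φ₁ sin φ₂ + cos φ₁ cos φ₂ cos Δλ
      = sin(46.70°)sin(47.20°) + cos(46.70°)cos(47.20°)cos(-18.00°) = 0.9772
σ = 12.270° → d = Rσ = 6361·0.21416 = 1362 km

1362 km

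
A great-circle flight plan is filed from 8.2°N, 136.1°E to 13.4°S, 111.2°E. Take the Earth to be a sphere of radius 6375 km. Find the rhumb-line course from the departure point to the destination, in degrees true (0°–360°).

Meridional parts: M(φ₁)=+0.1436, M(φ₂)=-0.2360 → ΔM = -0.3796;  Δλ = -0.4346 rad
tan C = Δλ / ΔM = +1.1447 → C = 228.86°

228.9°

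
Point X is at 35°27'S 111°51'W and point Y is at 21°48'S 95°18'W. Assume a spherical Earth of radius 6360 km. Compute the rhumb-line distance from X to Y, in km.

Rhumb course C = atan2(Δλ, Δψ) with Δψ = ln[tan(π/4+φ₂/2)/tan(π/4+φ₁/2)] = +0.2724, Δλ = +0.2889 → C = 46.67°
d = R·|Δφ| / |cos C| = 6360·0.23824 / 0.68614 = 2208 km

2208 km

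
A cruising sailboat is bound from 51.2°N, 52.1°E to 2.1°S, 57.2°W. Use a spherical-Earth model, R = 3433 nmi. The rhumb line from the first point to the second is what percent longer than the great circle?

Great circle: σ = 1.8086 rad → d_gc = Rσ = 6208.8 nmi
Rhumb: Δφ = -0.9303, Δλ = -1.9076, Δψ = -1.0803, q = Δφ/Δψ = 0.8611 → d_rh = R√(Δφ²+q²Δλ²) = 6480.7 nmi
Excess = (6480.7 − 6208.8) / 6208.8 = 271.9 / 6208.8 = 4.38% ≈ 4.4%

4.4%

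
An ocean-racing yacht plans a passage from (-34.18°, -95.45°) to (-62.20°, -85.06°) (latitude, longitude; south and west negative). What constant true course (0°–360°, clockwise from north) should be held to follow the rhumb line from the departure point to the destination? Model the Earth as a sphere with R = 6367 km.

166.6°

Δψ = ln[tan(π/4+φ₂/2)/tan(π/4+φ₁/2)] = -0.7610
Δλ = +0.1813 rad (taken the short way round)
course = atan2(Δλ, Δψ) = 166.60°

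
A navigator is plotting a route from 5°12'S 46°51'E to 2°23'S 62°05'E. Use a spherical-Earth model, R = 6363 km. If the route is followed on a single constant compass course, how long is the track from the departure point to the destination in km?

Δψ = ln[tan(π/4+φ₂/2)/tan(π/4+φ₁/2)] = +0.0493;  Δφ = +0.0492 rad,  Δλ = +0.2659 rad
q = Δφ/Δψ = 0.9977
d = R·√(Δφ² + q²Δλ²) = 6363·0.26978 = 1717 km

1717 km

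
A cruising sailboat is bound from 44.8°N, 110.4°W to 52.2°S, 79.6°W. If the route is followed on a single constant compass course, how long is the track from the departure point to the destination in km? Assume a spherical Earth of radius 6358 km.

11166 km

Δψ = ln[tan(π/4+φ₂/2)/tan(π/4+φ₁/2)] = -1.9483;  Δφ = -1.6930 rad,  Δλ = +0.5376 rad
q = Δφ/Δψ = 0.8690
d = R·√(Δφ² + q²Δλ²) = 6358·1.75623 = 11166 km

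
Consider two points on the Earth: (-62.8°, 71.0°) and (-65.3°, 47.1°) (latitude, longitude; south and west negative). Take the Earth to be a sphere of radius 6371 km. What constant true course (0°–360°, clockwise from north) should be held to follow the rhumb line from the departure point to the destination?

Δψ = ln[tan(π/4+φ₂/2)/tan(π/4+φ₁/2)] = -0.0998
Δλ = -0.4171 rad (taken the short way round)
course = atan2(Δλ, Δψ) = 256.55°

256.5°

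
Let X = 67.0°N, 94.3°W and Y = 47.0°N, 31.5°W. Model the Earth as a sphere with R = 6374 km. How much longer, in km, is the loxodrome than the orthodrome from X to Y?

156 km

Great circle: cos σ = sin φ₁ sin φ₂ + cos φ₁ cos φ₂ cos Δλ,  σ = 0.6518 rad → d_gc = 4154.28 km
Rhumb line: Δψ = -0.6607, q = Δφ/Δψ = 0.5283, d_rh = R√(Δφ²+q²Δλ²) = 4309.84 km
Excess = 4309.84 − 4154.28 = 155.56 ≈ 156 km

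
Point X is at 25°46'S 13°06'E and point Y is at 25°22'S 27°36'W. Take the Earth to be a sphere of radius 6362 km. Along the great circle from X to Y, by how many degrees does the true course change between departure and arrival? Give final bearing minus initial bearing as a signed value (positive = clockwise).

At departure: θ₁ = atan2(sin Δλ cos φ₂, cos φ₁ sin φ₂ − sin φ₁ cos φ₂ cos Δλ) = 261.50°
At arrival: θ₂ = atan2(sin Δλ cos φ₁, −cos φ₂ sin φ₁ + sin φ₂ cos φ₁ cos Δλ) = 279.69°
Δθ = θ₂ − θ₁ = +18.2°

+18.2°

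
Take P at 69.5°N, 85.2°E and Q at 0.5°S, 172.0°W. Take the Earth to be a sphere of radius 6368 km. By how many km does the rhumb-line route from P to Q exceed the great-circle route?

Great circle: cos σ = sin φ₁ sin φ₂ + cos φ₁ cos φ₂ cos Δλ,  σ = 1.6567 rad → d_gc = 10549.6 km
Rhumb line: Δψ = -1.7189, q = Δφ/Δψ = 0.7108, d_rh = R√(Δφ²+q²Δλ²) = 11246.0 km
Excess = 11246.0 − 10549.6 = 696.4 ≈ 696 km

696 km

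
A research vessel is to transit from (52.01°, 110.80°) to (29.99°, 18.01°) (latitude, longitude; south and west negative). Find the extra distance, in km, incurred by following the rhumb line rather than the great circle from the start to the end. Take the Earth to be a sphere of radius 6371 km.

440 km

Great circle: cos σ = sin φ₁ sin φ₂ + cos φ₁ cos φ₂ cos Δλ,  σ = 1.1939 rad → d_gc = 7606.7 km
Rhumb line: Δψ = -0.5173, q = Δφ/Δψ = 0.7429, d_rh = R√(Δφ²+q²Δλ²) = 8046.4 km
Excess = 8046.4 − 7606.7 = 439.7 ≈ 440 km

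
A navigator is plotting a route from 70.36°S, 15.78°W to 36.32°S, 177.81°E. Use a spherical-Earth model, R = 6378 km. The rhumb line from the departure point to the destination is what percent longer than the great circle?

Great circle: σ = 1.2718 rad → d_gc = Rσ = 8111.2 km
Rhumb: Δφ = +0.5941, Δλ = -2.9044, Δψ = +1.0728, q = Δφ/Δψ = 0.5538 → d_rh = R√(Δφ²+q²Δλ²) = 10936.5 km
Excess = (10936.5 − 8111.2) / 8111.2 = 2825.3 / 8111.2 = 34.83% ≈ 34.8%

34.8%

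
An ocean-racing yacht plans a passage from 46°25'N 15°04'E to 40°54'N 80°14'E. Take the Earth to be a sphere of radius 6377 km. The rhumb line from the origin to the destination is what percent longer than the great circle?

2.8%

Great circle: σ = 0.8050 rad → d_gc = Rσ = 5133.4 km
Rhumb: Δφ = -0.0963, Δλ = +1.1374, Δψ = -0.1332, q = Δφ/Δψ = 0.7227 → d_rh = R√(Δφ²+q²Δλ²) = 5277.5 km
Excess = (5277.5 − 5133.4) / 5133.4 = 144.1 / 5133.4 = 2.81% ≈ 2.8%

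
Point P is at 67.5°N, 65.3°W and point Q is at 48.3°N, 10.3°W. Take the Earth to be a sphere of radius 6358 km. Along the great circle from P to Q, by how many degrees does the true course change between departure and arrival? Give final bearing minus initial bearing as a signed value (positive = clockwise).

+48.2°

At departure: θ₁ = atan2(sin Δλ cos φ₂, cos φ₁ sin φ₂ − sin φ₁ cos φ₂ cos Δλ) = 96.99°
At arrival: θ₂ = atan2(sin Δλ cos φ₁, −cos φ₂ sin φ₁ + sin φ₂ cos φ₁ cos Δλ) = 145.18°
Δθ = θ₂ − θ₁ = +48.2°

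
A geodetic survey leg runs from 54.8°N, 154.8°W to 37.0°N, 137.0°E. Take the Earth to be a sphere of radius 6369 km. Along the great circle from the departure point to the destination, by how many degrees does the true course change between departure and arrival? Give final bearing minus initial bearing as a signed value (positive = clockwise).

At departure: θ₁ = atan2(sin Δλ cos φ₂, cos φ₁ sin φ₂ − sin φ₁ cos φ₂ cos Δλ) = 278.03°
At arrival: θ₂ = atan2(sin Δλ cos φ₁, −cos φ₂ sin φ₁ + sin φ₂ cos φ₁ cos Δλ) = 225.62°
Δθ = θ₂ − θ₁ = -52.4°

-52.4°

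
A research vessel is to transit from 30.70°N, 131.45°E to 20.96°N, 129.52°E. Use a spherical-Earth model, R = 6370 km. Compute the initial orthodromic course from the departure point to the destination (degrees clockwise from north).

θ = atan2( sin Δλ·cos φ₂ ,  cos φ₁ sin φ₂ − sin φ₁ cos φ₂ cos Δλ )
  = atan2(-0.0314, -0.1689) = 190.55°

190.5°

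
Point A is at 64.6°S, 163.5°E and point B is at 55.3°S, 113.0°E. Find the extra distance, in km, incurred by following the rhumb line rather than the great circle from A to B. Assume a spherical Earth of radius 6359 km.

73 km

Great circle: cos σ = sin φ₁ sin φ₂ + cos φ₁ cos φ₂ cos Δλ,  σ = 0.4556 rad → d_gc = 2897.2 km
Rhumb line: Δψ = +0.3267, q = Δφ/Δψ = 0.4969, d_rh = R√(Δφ²+q²Δλ²) = 2970.1 km
Excess = 2970.1 − 2897.2 = 72.9 ≈ 73 km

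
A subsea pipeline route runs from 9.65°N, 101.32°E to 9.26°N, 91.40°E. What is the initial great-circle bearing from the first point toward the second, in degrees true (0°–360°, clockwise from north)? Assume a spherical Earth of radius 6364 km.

θ = atan2( sin Δλ·cos φ₂ ,  cos φ₁ sin φ₂ − sin φ₁ cos φ₂ cos Δλ )
  = atan2(-0.1700, -0.0043) = 268.54°

268.5°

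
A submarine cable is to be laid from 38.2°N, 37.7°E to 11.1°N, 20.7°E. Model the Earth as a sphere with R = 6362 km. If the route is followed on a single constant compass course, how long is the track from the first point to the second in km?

3453 km

Rhumb course C = atan2(Δλ, Δψ) with Δψ = ln[tan(π/4+φ₂/2)/tan(π/4+φ₁/2)] = -0.5275, Δλ = -0.2967 → C = 209.36°
d = R·|Δφ| / |cos C| = 6362·0.47298 / 0.87157 = 3453 km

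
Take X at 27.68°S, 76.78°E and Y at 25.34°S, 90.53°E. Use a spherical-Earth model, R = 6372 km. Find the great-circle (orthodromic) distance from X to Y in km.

Haversine: a = sin²(Δφ/2)+cos φ₁ cos φ₂ sin²(Δλ/2) = 0.01189;  σ = 2·atan2(√a,√(1−a))
σ = 12.518° → d = Rσ = 6372·0.21847 = 1392 km

1392 km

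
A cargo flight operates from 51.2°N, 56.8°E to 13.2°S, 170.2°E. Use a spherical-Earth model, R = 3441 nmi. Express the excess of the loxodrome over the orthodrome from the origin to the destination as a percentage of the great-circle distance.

3.5%

Great circle: σ = 2.0045 rad → d_gc = Rσ = 6897.5 nmi
Rhumb: Δφ = -1.1240, Δλ = +1.9792, Δψ = -1.2761, q = Δφ/Δψ = 0.8808 → d_rh = R√(Δφ²+q²Δλ²) = 7137.3 nmi
Excess = (7137.3 − 6897.5) / 6897.5 = 239.8 / 6897.5 = 3.48% ≈ 3.5%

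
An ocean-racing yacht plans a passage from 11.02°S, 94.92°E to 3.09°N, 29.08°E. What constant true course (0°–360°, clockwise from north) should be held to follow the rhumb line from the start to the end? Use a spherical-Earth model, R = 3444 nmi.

Meridional parts: M(φ₁)=-0.1935, M(φ₂)=+0.0540 → ΔM = +0.2475;  Δλ = -1.1491 rad
tan C = Δλ / ΔM = -4.6431 → C = 282.15°

282.2°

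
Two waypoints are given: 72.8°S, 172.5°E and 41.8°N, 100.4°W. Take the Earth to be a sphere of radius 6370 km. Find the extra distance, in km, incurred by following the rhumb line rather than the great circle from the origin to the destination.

Great circle: cos σ = sin φ₁ sin φ₂ + cos φ₁ cos φ₂ cos Δλ,  σ = 2.2467 rad → d_gc = 14311.2 km
Rhumb line: Δψ = +2.6934, q = Δφ/Δψ = 0.7426, d_rh = R√(Δφ²+q²Δλ²) = 14630.2 km
Excess = 14630.2 − 14311.2 = 319.0 ≈ 319 km

319 km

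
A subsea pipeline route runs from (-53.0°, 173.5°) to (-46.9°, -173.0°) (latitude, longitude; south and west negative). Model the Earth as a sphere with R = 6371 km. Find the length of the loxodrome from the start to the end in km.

1179 km

Rhumb course C = atan2(Δλ, Δψ) with Δψ = ln[tan(π/4+φ₂/2)/tan(π/4+φ₁/2)] = +0.1658, Δλ = +0.2356 → C = 54.87°
d = R·|Δφ| / |cos C| = 6371·0.10647 / 0.57538 = 1179 km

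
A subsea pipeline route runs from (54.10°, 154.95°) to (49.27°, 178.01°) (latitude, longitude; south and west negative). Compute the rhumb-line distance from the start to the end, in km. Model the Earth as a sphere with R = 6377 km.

Δψ = ln[tan(π/4+φ₂/2)/tan(π/4+φ₁/2)] = -0.1361;  Δφ = -0.0843 rad,  Δλ = +0.4025 rad
q = Δφ/Δψ = 0.6192
d = R·√(Δφ² + q²Δλ²) = 6377·0.26309 = 1678 km

1678 km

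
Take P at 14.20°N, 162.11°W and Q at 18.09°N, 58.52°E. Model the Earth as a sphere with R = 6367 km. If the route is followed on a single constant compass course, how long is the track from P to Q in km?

14880 km

Δψ = ln[tan(π/4+φ₂/2)/tan(π/4+φ₁/2)] = +0.0707;  Δφ = +0.0679 rad,  Δλ = -2.4325 rad
q = Δφ/Δψ = 0.9603
d = R·√(Δφ² + q²Δλ²) = 6367·2.33699 = 14880 km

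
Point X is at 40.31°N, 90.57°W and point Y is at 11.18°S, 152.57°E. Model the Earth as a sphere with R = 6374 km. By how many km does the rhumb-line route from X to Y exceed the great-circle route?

294 km

Great circle: cos σ = sin φ₁ sin φ₂ + cos φ₁ cos φ₂ cos Δλ,  σ = 2.0527 rad → d_gc = 13083.6 km
Rhumb line: Δψ = -0.9664, q = Δφ/Δψ = 0.9299, d_rh = R√(Δφ²+q²Δλ²) = 13378.0 km
Excess = 13378.0 − 13083.6 = 294.4 ≈ 294 km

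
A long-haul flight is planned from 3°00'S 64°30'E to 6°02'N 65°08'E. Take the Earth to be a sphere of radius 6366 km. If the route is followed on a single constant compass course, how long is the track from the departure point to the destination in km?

Δψ = ln[tan(π/4+φ₂/2)/tan(π/4+φ₁/2)] = +0.1579;  Δφ = +0.1577 rad,  Δλ = +0.0111 rad
q = Δφ/Δψ = 0.9986
d = R·√(Δφ² + q²Δλ²) = 6366·0.15805 = 1006 km

1006 km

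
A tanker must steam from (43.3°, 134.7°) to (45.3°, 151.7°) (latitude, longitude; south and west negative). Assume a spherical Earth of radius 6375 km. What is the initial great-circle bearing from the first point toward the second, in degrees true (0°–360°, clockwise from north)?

N = sin Δλ·cos φ₂ = +0.2057;  D = cos φ₁ sin φ₂ − sin φ₁ cos φ₂ cos Δλ = +0.0560
initial course = atan2(N, D) = 74.77°

74.8°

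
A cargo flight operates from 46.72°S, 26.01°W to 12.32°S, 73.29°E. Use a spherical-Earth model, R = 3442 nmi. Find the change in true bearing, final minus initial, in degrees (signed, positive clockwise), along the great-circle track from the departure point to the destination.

At departure: θ₁ = atan2(sin Δλ cos φ₂, cos φ₁ sin φ₂ − sin φ₁ cos φ₂ cos Δλ) = 105.16°
At arrival: θ₂ = atan2(sin Δλ cos φ₁, −cos φ₂ sin φ₁ + sin φ₂ cos φ₁ cos Δλ) = 42.63°
Δθ = θ₂ − θ₁ = -62.5°

-62.5°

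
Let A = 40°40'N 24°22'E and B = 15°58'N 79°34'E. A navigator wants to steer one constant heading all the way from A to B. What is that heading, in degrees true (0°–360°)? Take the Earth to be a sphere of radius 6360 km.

Δψ = ln[tan(π/4+φ₂/2)/tan(π/4+φ₁/2)] = -0.4958
Δλ = +0.9634 rad (taken the short way round)
course = atan2(Δλ, Δψ) = 117.23°

117.2°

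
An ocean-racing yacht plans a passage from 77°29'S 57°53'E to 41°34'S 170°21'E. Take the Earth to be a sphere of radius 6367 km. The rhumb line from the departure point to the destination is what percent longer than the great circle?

Great circle: σ = 0.9450 rad → d_gc = Rσ = 6016.7 km
Rhumb: Δφ = +0.6269, Δλ = +1.9629, Δψ = +1.4113, q = Δφ/Δψ = 0.4442 → d_rh = R√(Δφ²+q²Δλ²) = 6837.1 km
Excess = (6837.1 − 6016.7) / 6016.7 = 820.4 / 6016.7 = 13.64% ≈ 13.6%

13.6%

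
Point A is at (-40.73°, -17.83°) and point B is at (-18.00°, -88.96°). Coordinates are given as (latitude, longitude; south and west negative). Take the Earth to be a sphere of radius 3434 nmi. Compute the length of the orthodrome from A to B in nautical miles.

3850 nmi

cos σ = sin φ₁ sin φ₂ + cos φ₁ cos φ₂ cos Δλ
      = sin(-40.73°)sin(-18.00°) + cos(-40.73°)cos(-18.00°)cos(-71.13°) = 0.4347
σ = 64.232° → d = Rσ = 3434·1.12107 = 3850 nmi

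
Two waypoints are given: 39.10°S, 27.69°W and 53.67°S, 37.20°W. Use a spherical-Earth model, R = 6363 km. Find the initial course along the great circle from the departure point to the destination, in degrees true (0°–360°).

θ = atan2( sin Δλ·cos φ₂ ,  cos φ₁ sin φ₂ − sin φ₁ cos φ₂ cos Δλ )
  = atan2(-0.0979, -0.2567) = 200.87°

200.9°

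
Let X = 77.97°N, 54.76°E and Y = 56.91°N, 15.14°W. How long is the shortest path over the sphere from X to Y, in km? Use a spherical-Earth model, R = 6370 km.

3430 km

Haversine: a = sin²(Δφ/2)+cos φ₁ cos φ₂ sin²(Δλ/2) = 0.07074;  σ = 2·atan2(√a,√(1−a))
σ = 30.849° → d = Rσ = 6370·0.53842 = 3430 km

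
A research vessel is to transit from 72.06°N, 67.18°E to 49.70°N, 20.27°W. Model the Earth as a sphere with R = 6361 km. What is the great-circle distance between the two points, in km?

4745 km

cos σ = sin φ₁ sin φ₂ + cos φ₁ cos φ₂ cos Δλ
      = sin(72.06°)sin(49.70°) + cos(72.06°)cos(49.70°)cos(-87.45°) = 0.7345
σ = 42.739° → d = Rσ = 6361·0.74594 = 4745 km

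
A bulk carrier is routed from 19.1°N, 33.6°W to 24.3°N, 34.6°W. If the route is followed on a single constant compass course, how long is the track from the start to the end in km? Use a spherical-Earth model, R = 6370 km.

Δψ = ln[tan(π/4+φ₂/2)/tan(π/4+φ₁/2)] = +0.0977;  Δφ = +0.0908 rad,  Δλ = -0.0175 rad
q = Δφ/Δψ = 0.9287
d = R·√(Δφ² + q²Δλ²) = 6370·0.09219 = 587 km

587 km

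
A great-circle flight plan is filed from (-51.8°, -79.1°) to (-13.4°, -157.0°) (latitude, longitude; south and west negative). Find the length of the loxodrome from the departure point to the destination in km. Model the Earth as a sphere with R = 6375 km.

8240 km

Δψ = ln[tan(π/4+φ₂/2)/tan(π/4+φ₁/2)] = +0.8245;  Δφ = +0.6702 rad,  Δλ = -1.3596 rad
q = Δφ/Δψ = 0.8129
d = R·√(Δφ² + q²Δλ²) = 6375·1.29255 = 8240 km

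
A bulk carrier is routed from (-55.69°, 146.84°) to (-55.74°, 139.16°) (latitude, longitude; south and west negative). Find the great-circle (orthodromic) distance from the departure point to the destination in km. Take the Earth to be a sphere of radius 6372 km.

Haversine: a = sin²(Δφ/2)+cos φ₁ cos φ₂ sin²(Δλ/2) = 0.00142;  σ = 2·atan2(√a,√(1−a))
σ = 4.324° → d = Rσ = 6372·0.07547 = 481 km

481 km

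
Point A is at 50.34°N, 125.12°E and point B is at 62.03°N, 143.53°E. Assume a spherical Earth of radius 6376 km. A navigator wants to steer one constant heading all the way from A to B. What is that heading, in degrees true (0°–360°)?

Meridional parts: M(φ₁)=+1.0199, M(φ₂)=+1.3901 → ΔM = +0.3702;  Δλ = +0.3213 rad
tan C = Δλ / ΔM = +0.8681 → C = 40.96°

41.0°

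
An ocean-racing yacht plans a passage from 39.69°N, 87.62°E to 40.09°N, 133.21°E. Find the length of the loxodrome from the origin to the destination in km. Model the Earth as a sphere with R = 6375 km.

3892 km

Δψ = ln[tan(π/4+φ₂/2)/tan(π/4+φ₁/2)] = +0.0091;  Δφ = +0.0070 rad,  Δλ = +0.7957 rad
q = Δφ/Δψ = 0.7673
d = R·√(Δφ² + q²Δλ²) = 6375·0.61056 = 3892 km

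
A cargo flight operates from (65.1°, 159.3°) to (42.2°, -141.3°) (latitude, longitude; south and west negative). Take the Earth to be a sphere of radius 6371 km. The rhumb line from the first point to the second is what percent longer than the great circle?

3.1%

Great circle: σ = 0.6950 rad → d_gc = Rσ = 4427.9 km
Rhumb: Δφ = -0.3997, Δλ = +1.0367, Δψ = -0.6967, q = Δφ/Δψ = 0.5737 → d_rh = R√(Δφ²+q²Δλ²) = 4565.1 km
Excess = (4565.1 − 4427.9) / 4427.9 = 137.2 / 4427.9 = 3.10% ≈ 3.1%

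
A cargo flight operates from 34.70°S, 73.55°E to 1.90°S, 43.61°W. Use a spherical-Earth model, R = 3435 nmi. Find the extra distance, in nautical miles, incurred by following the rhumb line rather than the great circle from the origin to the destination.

Great circle: cos σ = sin φ₁ sin φ₂ + cos φ₁ cos φ₂ cos Δλ,  σ = 1.9350 rad → d_gc = 6646.7 nmi
Rhumb line: Δψ = +0.6133, q = Δφ/Δψ = 0.9334, d_rh = R√(Δφ²+q²Δλ²) = 6845.0 nmi
Excess = 6845.0 − 6646.7 = 198.3 ≈ 198 nmi

198 nmi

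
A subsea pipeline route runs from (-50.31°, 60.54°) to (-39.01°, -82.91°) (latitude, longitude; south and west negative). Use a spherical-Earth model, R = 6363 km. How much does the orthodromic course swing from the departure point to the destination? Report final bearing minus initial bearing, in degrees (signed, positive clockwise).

+129.9°

At departure: θ₁ = atan2(sin Δλ cos φ₂, cos φ₁ sin φ₂ − sin φ₁ cos φ₂ cos Δλ) = 207.67°
At arrival: θ₂ = atan2(sin Δλ cos φ₁, −cos φ₂ sin φ₁ + sin φ₂ cos φ₁ cos Δλ) = 337.56°
Δθ = θ₂ − θ₁ = +129.9°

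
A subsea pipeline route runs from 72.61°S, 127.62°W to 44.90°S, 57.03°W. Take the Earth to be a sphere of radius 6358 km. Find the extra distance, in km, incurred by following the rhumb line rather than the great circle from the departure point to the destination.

230 km

Great circle: cos σ = sin φ₁ sin φ₂ + cos φ₁ cos φ₂ cos Δλ,  σ = 0.7318 rad → d_gc = 4652.9 km
Rhumb line: Δψ = +0.9989, q = Δφ/Δψ = 0.4842, d_rh = R√(Δφ²+q²Δλ²) = 4882.6 km
Excess = 4882.6 − 4652.9 = 229.7 ≈ 230 km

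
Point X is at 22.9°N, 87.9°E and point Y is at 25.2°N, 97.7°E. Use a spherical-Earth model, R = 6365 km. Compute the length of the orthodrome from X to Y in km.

1026 km

cos σ = sin φ₁ sin φ₂ + cos φ₁ cos φ₂ cos Δλ
      = sin(22.90°)sin(25.20°) + cos(22.90°)cos(25.20°)cos(9.80°) = 0.9870
σ = 9.237° → d = Rσ = 6365·0.16122 = 1026 km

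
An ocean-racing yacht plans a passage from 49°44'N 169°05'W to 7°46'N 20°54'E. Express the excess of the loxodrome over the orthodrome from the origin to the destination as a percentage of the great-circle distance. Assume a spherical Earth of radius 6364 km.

22.7%

Great circle: σ = 2.1266 rad → d_gc = Rσ = 13533.5 km
Rhumb: Δφ = -0.7325, Δλ = -2.9674, Δψ = -0.8675, q = Δφ/Δψ = 0.8443 → d_rh = R√(Δφ²+q²Δλ²) = 16612.1 km
Excess = (16612.1 − 13533.5) / 13533.5 = 3078.6 / 13533.5 = 22.748% ≈ 22.7%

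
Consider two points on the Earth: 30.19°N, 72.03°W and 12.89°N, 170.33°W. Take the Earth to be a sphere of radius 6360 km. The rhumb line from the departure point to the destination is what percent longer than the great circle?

2.3%

Great circle: σ = 1.5802 rad → d_gc = Rσ = 10050.4 km
Rhumb: Δφ = -0.3019, Δλ = -1.7157, Δψ = -0.3262, q = Δφ/Δψ = 0.9255 → d_rh = R√(Δφ²+q²Δλ²) = 10279.7 km
Excess = (10279.7 − 10050.4) / 10050.4 = 229.3 / 10050.4 = 2.28% ≈ 2.3%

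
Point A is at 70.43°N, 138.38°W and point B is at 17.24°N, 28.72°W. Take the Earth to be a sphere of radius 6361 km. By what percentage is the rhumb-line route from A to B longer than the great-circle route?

Great circle: σ = 1.3983 rad → d_gc = Rσ = 8894.7 km
Rhumb: Δφ = -0.9283, Δλ = +1.9139, Δψ = -1.4520, q = Δφ/Δψ = 0.6393 → d_rh = R√(Δφ²+q²Δλ²) = 9770.1 km
Excess = (9770.1 − 8894.7) / 8894.7 = 875.4 / 8894.7 = 9.84% ≈ 9.8%

9.8%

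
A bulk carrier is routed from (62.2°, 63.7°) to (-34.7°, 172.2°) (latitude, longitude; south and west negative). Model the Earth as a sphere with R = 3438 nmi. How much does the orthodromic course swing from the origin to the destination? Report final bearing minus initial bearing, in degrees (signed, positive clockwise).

Initial bearing θ₁ = atan2(sin Δλ cos φ₂, cos φ₁ sin φ₂ − sin φ₁ cos φ₂ cos Δλ) = 92.55°
Final bearing θ₂ = (initial bearing from the destination back to the start) + 180° = 145.48°
Δθ = θ₂ − θ₁ = +52.9°

+52.9°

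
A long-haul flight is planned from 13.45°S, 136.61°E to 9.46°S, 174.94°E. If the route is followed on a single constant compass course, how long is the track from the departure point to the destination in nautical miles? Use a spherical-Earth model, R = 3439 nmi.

Δψ = ln[tan(π/4+φ₂/2)/tan(π/4+φ₁/2)] = +0.0711;  Δφ = +0.0696 rad,  Δλ = +0.6690 rad
q = Δφ/Δψ = 0.9799
d = R·√(Δφ² + q²Δλ²) = 3439·0.65920 = 2267 nmi

2267 nmi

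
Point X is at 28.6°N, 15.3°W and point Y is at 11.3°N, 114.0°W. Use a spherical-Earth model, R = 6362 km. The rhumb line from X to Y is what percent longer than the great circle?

2.0%

Great circle: σ = 1.6072 rad → d_gc = Rσ = 10225.2 km
Rhumb: Δφ = -0.3019, Δλ = -1.7226, Δψ = -0.3228, q = Δφ/Δψ = 0.9355 → d_rh = R√(Δφ²+q²Δλ²) = 10430.6 km
Excess = (10430.6 − 10225.2) / 10225.2 = 205.4 / 10225.2 = 2.01% ≈ 2.0%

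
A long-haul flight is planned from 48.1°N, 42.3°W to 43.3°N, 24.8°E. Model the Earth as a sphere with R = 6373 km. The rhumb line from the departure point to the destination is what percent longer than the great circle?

3.2%

Great circle: σ = 0.7960 rad → d_gc = Rσ = 5072.7 km
Rhumb: Δφ = -0.0838, Δλ = +1.1711, Δψ = -0.1201, q = Δφ/Δψ = 0.6978 → d_rh = R√(Δφ²+q²Δλ²) = 5235.2 km
Excess = (5235.2 − 5072.7) / 5072.7 = 162.5 / 5072.7 = 3.20% ≈ 3.2%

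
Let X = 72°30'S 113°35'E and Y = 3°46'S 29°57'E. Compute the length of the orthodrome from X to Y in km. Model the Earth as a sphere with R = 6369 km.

9393 km

cos σ = sin φ₁ sin φ₂ + cos φ₁ cos φ₂ cos Δλ
      = sin(-72.50°)sin(-3.77°) + cos(-72.50°)cos(-3.77°)cos(-83.63°) = 0.0959
σ = 84.495° → d = Rσ = 6369·1.47472 = 9393 km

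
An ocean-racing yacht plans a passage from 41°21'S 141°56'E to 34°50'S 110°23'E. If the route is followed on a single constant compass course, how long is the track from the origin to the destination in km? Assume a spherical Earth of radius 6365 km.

Rhumb course C = atan2(Δλ, Δψ) with Δψ = ln[tan(π/4+φ₂/2)/tan(π/4+φ₁/2)] = +0.1447, Δλ = -0.5507 → C = 284.72°
d = R·|Δφ| / |cos C| = 6365·0.11374 / 0.25413 = 2849 km

2849 km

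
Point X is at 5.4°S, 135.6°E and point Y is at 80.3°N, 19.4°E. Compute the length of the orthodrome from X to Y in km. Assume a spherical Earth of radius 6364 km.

Haversine: a = sin²(Δφ/2)+cos φ₁ cos φ₂ sin²(Δλ/2) = 0.58341;  σ = 2·atan2(√a,√(1−a))
σ = 99.603° → d = Rσ = 6364·1.73840 = 11063 km

11063 km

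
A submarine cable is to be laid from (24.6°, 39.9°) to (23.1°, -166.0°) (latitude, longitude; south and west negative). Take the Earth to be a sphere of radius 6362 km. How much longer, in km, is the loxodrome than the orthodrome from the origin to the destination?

1650 km

Great circle: cos σ = sin φ₁ sin φ₂ + cos φ₁ cos φ₂ cos Δλ,  σ = 2.2006 rad → d_gc = 14000.4 km
Rhumb line: Δψ = -0.0286, q = Δφ/Δψ = 0.9146, d_rh = R√(Δφ²+q²Δλ²) = 15650.0 km
Excess = 15650.0 − 14000.4 = 1649.6 ≈ 1650 km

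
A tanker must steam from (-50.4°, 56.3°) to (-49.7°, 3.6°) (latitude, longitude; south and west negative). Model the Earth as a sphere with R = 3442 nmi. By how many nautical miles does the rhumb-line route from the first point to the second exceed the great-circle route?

Great circle: cos σ = sin φ₁ sin φ₂ + cos φ₁ cos φ₂ cos Δλ,  σ = 0.5781 rad → d_gc = 1989.9 nmi
Rhumb line: Δψ = +0.0190, q = Δφ/Δψ = 0.6421, d_rh = R√(Δφ²+q²Δλ²) = 2033.3 nmi
Excess = 2033.3 − 1989.9 = 43.4 ≈ 43 nmi

43 nmi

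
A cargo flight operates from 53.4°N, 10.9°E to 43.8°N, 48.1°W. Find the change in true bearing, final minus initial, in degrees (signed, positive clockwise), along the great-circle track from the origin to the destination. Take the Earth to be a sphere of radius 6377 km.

-46.1°

Initial bearing θ₁ = atan2(sin Δλ cos φ₂, cos φ₁ sin φ₂ − sin φ₁ cos φ₂ cos Δλ) = 280.46°
Final bearing θ₂ = (initial bearing from the destination back to the start) + 180° = 234.32°
Δθ = θ₂ − θ₁ = -46.1°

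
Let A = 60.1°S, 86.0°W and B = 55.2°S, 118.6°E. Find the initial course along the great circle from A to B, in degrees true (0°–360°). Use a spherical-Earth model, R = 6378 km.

θ = atan2( sin Δλ·cos φ₂ ,  cos φ₁ sin φ₂ − sin φ₁ cos φ₂ cos Δλ )
  = atan2(-0.2376, -0.8592) = 195.46°

195.5°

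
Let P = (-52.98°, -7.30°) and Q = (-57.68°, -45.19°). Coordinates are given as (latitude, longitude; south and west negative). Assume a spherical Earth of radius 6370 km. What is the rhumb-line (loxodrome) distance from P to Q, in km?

Rhumb course C = atan2(Δλ, Δψ) with Δψ = ln[tan(π/4+φ₂/2)/tan(π/4+φ₁/2)] = -0.1444, Δλ = -0.6613 → C = 257.68°
d = R·|Δφ| / |cos C| = 6370·0.08203 / 0.21335 = 2449 km

2449 km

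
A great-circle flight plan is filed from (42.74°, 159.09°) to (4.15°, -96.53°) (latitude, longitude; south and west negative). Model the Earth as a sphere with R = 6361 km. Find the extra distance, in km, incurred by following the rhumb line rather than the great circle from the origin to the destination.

362 km

Great circle: cos σ = sin φ₁ sin φ₂ + cos φ₁ cos φ₂ cos Δλ,  σ = 1.7040 rad → d_gc = 10839.1 km
Rhumb line: Δψ = -0.7542, q = Δφ/Δψ = 0.8931, d_rh = R√(Δφ²+q²Δλ²) = 11201.0 km
Excess = 11201.0 − 10839.1 = 361.9 ≈ 362 km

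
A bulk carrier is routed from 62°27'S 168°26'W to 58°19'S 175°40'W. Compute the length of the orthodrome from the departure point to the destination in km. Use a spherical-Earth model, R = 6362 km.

606 km

cos σ = sin φ₁ sin φ₂ + cos φ₁ cos φ₂ cos Δλ
      = sin(-62.45°)sin(-58.32°) + cos(-62.45°)cos(-58.32°)cos(-7.23°) = 0.9955
σ = 5.458° → d = Rσ = 6362·0.09527 = 606 km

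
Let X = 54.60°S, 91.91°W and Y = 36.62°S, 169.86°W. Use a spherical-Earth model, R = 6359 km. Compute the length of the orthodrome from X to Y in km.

cos σ = sin φ₁ sin φ₂ + cos φ₁ cos φ₂ cos Δλ
      = sin(-54.60°)sin(-36.62°) + cos(-54.60°)cos(-36.62°)cos(-77.95°) = 0.5833
σ = 54.318° → d = Rσ = 6359·0.94802 = 6028 km

6028 km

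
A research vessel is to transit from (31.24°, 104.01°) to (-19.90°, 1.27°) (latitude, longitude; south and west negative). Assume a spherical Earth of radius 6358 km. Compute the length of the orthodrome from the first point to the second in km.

12287 km

cos σ = sin φ₁ sin φ₂ + cos φ₁ cos φ₂ cos Δλ
      = sin(31.24°)sin(-19.90°) + cos(31.24°)cos(-19.90°)cos(-102.74°) = -0.3538
σ = 110.721° → d = Rσ = 6358·1.93245 = 12287 km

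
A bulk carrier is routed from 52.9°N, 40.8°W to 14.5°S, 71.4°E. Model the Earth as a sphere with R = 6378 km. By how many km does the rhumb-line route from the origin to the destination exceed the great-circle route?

Great circle: cos σ = sin φ₁ sin φ₂ + cos φ₁ cos φ₂ cos Δλ,  σ = 2.0046 rad → d_gc = 12785.6 km
Rhumb line: Δψ = -1.3478, q = Δφ/Δψ = 0.8728, d_rh = R√(Δφ²+q²Δλ²) = 13233.7 km
Excess = 13233.7 − 12785.6 = 448.1 ≈ 448 km

448 km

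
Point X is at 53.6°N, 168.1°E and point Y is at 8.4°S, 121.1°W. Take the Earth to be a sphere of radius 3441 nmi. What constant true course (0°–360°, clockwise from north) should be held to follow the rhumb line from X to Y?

135.5°

Δψ = ln[tan(π/4+φ₂/2)/tan(π/4+φ₁/2)] = -1.2595
Δλ = +1.2357 rad (taken the short way round)
course = atan2(Δλ, Δψ) = 135.55°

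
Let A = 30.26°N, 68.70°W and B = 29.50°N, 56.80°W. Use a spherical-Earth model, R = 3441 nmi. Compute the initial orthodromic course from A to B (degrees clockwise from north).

N = sin Δλ·cos φ₂ = +0.1795;  D = cos φ₁ sin φ₂ − sin φ₁ cos φ₂ cos Δλ = -0.0038
initial course = atan2(N, D) = 91.23°

91.2°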